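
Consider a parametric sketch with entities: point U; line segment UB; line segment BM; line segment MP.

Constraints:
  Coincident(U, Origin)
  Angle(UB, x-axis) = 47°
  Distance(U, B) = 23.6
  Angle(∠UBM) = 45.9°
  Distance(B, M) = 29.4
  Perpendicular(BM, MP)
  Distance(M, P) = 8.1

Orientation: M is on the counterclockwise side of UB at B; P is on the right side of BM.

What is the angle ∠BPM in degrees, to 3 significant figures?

74.6°

U is at the origin; UB runs at 47.0° with length 23.6, so B = 23.6·(cos 47.0°, sin 47.0°) = (16.1, 17.3). ∠UBM = 45.9°, so BM runs at 47.0° + (180° − 45.9°) = 181° from the x-axis; with |BM| = 29.4, M = B + 29.4·(cos 181°, sin 181°) = (-13.3, 16.7). BM is perpendicular to MP; with |MP| = 8.1 on the right of BM, P = M + 8.1·(-0.0192, 1.00) = (-13.5, 24.8). Then cos ∠BPM = PB·PM / (|PB||PM|), giving 74.6°.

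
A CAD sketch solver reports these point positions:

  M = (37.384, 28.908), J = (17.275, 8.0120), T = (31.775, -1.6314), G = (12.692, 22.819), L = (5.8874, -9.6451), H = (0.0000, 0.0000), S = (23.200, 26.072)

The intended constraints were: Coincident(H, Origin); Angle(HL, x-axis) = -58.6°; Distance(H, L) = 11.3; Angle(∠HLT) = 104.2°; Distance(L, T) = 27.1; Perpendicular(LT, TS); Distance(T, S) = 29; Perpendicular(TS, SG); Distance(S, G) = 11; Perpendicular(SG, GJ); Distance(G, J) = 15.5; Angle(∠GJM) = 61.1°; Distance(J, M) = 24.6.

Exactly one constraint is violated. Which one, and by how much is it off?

Distance(J, M) = 24.6 — off by 4.40.

H = (0.00, 0.00) ✓; HL at -58.60° ✓; |HL| = 11.30 ✓; ∠HLT = 104.2° ✓; |LT| = 27.10 ✓; ∠(LT, TS) = 90.00° ✓; |TS| = 29.00 ✓; ∠(TS, SG) = 90.00° ✓; |SG| = 11.00 ✓; ∠(SG, GJ) = 90.00° ✓; |GJ| = 15.50 ✓; ∠GJM = 61.10° ✓; |JM| = 29.00 ✗.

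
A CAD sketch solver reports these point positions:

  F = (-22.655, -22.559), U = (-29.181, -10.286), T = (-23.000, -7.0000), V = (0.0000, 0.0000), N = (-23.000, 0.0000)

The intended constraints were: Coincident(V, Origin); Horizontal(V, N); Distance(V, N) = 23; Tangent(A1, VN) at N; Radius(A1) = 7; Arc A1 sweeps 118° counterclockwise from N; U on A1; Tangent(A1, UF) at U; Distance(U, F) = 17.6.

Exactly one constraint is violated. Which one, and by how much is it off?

Distance(U, F) = 17.6 — off by 3.70.

V = (0.00, 0.00) ✓; V.y = 0.00, N.y = 0.00 ✓; |VN| = 23.00 ✓; ∠(TN, NV) = 90.00° ✓; |TN| = 7.000 ✓; bearing(T→U) − bearing(T→N) = 118.0° ✓; |TU| = 7.000 ✓; ∠(TU, UF) = 90.00° ✓; |UF| = 13.90 ✗.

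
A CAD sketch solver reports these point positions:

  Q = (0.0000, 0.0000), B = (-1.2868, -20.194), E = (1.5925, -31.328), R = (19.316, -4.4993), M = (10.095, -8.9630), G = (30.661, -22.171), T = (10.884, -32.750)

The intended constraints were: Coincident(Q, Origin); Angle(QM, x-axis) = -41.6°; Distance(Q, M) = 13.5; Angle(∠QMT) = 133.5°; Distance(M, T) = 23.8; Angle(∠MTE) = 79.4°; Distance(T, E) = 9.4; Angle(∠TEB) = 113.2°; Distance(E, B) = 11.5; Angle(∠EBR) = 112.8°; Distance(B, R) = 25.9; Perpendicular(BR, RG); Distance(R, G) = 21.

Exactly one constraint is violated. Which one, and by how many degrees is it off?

Perpendicular(BR, RG) — off by 4.60°.

Q = (0.00, 0.00) ✓; QM at -41.60° ✓; |QM| = 13.50 ✓; ∠QMT = 133.5° ✓; |MT| = 23.80 ✓; ∠MTE = 79.40° ✓; |TE| = 9.400 ✓; ∠TEB = 113.2° ✓; |EB| = 11.50 ✓; ∠EBR = 112.8° ✓; |BR| = 25.90 ✓; ∠(BR, RG) = 94.60° ✗; |RG| = 21.00 ✓.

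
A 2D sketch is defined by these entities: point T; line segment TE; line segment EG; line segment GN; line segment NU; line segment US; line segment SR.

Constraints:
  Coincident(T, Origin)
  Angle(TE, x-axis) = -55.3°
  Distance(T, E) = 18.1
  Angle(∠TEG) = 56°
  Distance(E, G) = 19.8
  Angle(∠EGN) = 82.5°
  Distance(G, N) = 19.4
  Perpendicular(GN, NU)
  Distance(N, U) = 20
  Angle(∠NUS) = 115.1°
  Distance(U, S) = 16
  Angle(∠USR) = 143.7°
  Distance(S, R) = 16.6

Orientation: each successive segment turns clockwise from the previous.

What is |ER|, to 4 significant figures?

14.50

∠NUS = 115.1° gives US at -71.70° from the x-axis; with |US| = 16.0, S = (17.69, -13.42). ∠USR = 143.7° gives SR at -108.0° from the x-axis; with |SR| = 16.6, R = (12.56, -29.21). Then |ER| = |R − E| = 14.50.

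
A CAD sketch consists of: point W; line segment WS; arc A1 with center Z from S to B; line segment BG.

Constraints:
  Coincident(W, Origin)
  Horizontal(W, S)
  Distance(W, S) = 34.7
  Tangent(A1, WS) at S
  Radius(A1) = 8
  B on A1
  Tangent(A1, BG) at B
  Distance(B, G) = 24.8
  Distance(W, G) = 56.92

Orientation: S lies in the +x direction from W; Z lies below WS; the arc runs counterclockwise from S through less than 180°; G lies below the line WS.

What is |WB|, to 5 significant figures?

32.632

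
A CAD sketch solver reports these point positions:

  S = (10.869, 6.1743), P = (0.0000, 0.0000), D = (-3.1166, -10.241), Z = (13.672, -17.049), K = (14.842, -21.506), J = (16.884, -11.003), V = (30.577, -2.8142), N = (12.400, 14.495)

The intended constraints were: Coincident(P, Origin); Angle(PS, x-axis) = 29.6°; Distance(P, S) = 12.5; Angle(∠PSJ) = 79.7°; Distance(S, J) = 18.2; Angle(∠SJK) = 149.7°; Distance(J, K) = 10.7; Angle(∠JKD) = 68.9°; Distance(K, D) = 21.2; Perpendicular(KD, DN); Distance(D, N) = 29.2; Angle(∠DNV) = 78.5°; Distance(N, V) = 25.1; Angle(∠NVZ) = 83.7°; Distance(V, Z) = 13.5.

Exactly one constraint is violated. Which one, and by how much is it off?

Distance(V, Z) = 13.5 — off by 8.60.

P = (0.00, 0.00) ✓; PS at 29.60° ✓; |PS| = 12.50 ✓; ∠PSJ = 79.70° ✓; |SJ| = 18.20 ✓; ∠SJK = 149.7° ✓; |JK| = 10.70 ✓; ∠JKD = 68.90° ✓; |KD| = 21.20 ✓; ∠(KD, DN) = 90.00° ✓; |DN| = 29.20 ✓; ∠DNV = 78.50° ✓; |NV| = 25.10 ✓; ∠NVZ = 83.70° ✓; |VZ| = 22.10 ✗.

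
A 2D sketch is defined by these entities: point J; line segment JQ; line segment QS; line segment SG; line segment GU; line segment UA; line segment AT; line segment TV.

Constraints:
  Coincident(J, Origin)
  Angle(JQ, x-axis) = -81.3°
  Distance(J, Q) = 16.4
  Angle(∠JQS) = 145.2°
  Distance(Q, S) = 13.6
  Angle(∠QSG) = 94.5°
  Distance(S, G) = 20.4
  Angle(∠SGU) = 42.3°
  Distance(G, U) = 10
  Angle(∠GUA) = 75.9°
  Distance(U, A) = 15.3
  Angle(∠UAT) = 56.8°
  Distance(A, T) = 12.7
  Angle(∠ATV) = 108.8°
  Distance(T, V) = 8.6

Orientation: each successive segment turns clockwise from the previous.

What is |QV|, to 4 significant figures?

24.12

J is at the origin; JQ runs at -81.3° with length 16.4, so Q = (2.481, -16.21). ∠JQS = 145.2° gives QS at -116.1° from the x-axis; with |QS| = 13.6, S = (-3.502, -28.42). ∠QSG = 94.5° gives SG at 158.4° from the x-axis; with |SG| = 20.4, G = (-22.47, -20.91). ∠SGU = 42.3° gives GU at 20.70° from the x-axis; with |GU| = 10.0, U = (-13.12, -17.38). ∠GUA = 75.9° gives UA at -83.40° from the x-axis; with |UA| = 15.3, A = (-11.36, -32.58). ∠UAT = 56.8° gives AT at 153.4° from the x-axis; with |AT| = 12.7, T = (-22.71, -26.89). ∠ATV = 108.8° gives TV at 82.20° from the x-axis; with |TV| = 8.6, V = (-21.55, -18.37). Then |QV| = |V − Q| = 24.12.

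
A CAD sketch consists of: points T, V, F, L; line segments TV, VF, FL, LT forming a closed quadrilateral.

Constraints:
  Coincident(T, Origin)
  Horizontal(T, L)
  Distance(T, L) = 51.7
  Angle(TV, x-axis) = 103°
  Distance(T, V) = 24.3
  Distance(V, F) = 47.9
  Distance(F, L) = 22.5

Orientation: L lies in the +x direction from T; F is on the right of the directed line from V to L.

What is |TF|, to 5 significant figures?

31.595

Checks: |VF| = 47.90 ✓; |FL| = 22.50 ✓.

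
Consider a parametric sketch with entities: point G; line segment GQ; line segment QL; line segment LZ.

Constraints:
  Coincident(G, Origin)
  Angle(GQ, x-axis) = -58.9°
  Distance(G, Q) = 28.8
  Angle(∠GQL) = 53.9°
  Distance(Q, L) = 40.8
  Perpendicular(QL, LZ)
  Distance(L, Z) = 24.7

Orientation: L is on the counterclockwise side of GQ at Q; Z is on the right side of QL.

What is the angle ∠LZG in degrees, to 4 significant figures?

26.42°

G is at the origin; GQ runs at -58.9° with length 28.8, so Q = 28.8·(cos -58.9°, sin -58.9°) = (14.88, -24.66). ∠GQL = 53.9°, so QL runs at -58.9° + (180° − 53.9°) = 67.20° from the x-axis; with |QL| = 40.8, L = Q + 40.8·(cos 67.20°, sin 67.20°) = (30.69, 12.95). The perpendicularity gives LZ at right angles to QL; with |LZ| = 24.7 on the right of QL, Z = L + 24.7·(0.9219, -0.3875) = (53.46, 3.380). Then cos ∠LZG = ZL·ZG / (|ZL||ZG|), giving 26.42°.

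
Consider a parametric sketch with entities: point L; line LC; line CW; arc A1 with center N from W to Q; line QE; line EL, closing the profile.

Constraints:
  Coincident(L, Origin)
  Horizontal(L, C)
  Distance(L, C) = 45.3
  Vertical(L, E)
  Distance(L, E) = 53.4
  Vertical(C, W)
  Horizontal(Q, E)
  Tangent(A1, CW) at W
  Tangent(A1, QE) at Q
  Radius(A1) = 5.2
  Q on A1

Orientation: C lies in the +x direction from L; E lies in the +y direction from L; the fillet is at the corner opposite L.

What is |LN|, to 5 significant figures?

62.700

L is at the origin; L and C share the same y with |LC| = 45.3 and C on the +x side, so C = (45.300, 0.0000). LE is vertical with |LE| = 53.4 and E on the +y side, so E = (0.0000, 53.400). The virtual corner opposite L is at (45.300, 53.400). Tangency of A1 to CW means the radius NW is perpendicular to CW and A1 meets QE tangentially, so NQ is at right angles to QE, with radius 5.2, so the center N sits 5.2 in from both sides at N = (40.100, 48.200). Then |LN| = |N − L| = 62.700.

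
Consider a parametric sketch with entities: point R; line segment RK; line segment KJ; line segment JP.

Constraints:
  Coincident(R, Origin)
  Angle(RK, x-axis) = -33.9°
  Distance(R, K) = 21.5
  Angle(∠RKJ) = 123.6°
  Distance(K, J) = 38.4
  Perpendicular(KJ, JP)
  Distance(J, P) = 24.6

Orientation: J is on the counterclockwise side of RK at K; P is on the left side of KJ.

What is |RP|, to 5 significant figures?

50.741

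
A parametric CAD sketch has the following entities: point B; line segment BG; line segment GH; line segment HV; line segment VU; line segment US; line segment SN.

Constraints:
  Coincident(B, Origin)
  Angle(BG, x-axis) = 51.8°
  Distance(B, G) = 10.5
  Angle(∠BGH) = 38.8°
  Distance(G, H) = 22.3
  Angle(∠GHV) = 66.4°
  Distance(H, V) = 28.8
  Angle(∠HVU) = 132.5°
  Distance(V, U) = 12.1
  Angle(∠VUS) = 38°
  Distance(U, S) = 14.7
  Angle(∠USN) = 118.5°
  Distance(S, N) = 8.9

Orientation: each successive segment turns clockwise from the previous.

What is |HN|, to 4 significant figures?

19.67

∠VUS = 38.0° gives US at -32.50° from the x-axis; with |US| = 14.7, S = (-11.42, 0.7134). ∠USN = 118.5° gives SN at -94.00° from the x-axis; with |SN| = 8.9, N = (-12.05, -8.165). Then |HN| = |N − H| = 19.67.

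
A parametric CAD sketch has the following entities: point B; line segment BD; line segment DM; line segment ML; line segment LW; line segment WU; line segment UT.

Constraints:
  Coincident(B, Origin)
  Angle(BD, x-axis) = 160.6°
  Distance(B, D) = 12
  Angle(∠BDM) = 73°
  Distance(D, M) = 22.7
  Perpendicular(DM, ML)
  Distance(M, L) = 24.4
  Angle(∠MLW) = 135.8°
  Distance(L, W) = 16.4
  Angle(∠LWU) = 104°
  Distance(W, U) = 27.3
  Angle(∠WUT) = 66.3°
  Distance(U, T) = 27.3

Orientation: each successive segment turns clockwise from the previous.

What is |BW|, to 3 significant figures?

25.9

DM is perpendicular to ML, so ML runs at -36.4°; with |ML| = 24.4, L = (21.8, 7.78). ∠MLW = 135.8° gives LW at -80.6° from the x-axis; with |LW| = 16.4, W = (24.5, -8.40). Then |BW| = |W − B| = 25.9.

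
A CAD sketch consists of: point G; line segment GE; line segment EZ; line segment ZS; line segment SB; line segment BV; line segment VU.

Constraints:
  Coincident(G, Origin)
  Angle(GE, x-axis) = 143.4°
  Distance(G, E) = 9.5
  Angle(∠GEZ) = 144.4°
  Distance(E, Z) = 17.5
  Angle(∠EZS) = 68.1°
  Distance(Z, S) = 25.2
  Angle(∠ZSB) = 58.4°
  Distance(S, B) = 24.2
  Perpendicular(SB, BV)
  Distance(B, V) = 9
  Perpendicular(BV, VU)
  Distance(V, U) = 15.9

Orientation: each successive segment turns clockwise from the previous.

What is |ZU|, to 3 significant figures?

13.4

The perpendicularity gives BV at right angles to SB, so BV runs at 144°; with |BV| = 9.0, V = (-9.27, 6.12). The perpendicularity gives VU at right angles to BV, so VU runs at 54.3°; with |VU| = 15.9, U = (0.00693, 19.0). Then |ZU| = |U − Z| = 13.4.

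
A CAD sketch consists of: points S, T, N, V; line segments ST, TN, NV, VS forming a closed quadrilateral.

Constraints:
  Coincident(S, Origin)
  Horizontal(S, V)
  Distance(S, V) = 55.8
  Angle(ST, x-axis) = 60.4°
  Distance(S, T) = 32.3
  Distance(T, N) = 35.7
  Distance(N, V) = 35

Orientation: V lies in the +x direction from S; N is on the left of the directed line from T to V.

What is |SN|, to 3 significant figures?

61.7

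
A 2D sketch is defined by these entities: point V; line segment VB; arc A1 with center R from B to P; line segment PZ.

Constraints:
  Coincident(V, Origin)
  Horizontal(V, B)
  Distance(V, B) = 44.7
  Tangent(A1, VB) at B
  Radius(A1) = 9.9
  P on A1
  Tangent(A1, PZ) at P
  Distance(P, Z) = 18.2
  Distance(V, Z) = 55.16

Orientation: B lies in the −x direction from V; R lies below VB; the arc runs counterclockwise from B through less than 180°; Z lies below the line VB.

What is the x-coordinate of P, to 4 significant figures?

-53.66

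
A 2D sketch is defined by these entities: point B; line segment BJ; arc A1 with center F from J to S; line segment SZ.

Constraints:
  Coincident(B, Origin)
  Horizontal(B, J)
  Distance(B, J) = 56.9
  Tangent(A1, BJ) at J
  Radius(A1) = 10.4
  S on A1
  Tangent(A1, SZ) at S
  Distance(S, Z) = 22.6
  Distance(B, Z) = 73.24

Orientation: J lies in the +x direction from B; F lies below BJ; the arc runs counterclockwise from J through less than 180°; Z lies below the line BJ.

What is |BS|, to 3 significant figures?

52.4

B is at the origin; B and J share the same y with |BJ| = 56.9 and J on the +x side, so J = (56.9, 0.00). The tangent condition forces FJ to be normal to BJ, so F = J + (0, -10.4) = (56.9, -10.4). Since FS ⟂ SZ (tangency), |FZ| = √(10.4² + 22.6²) = 24.9 regardless of where S sits on A1. So Z lies on both circle(B, 73.24) and circle(F, 24.9); the below-BJ intersection is Z = (64.9, -34.0). S is the foot of the tangent from Z: S = (49.3, -17.6).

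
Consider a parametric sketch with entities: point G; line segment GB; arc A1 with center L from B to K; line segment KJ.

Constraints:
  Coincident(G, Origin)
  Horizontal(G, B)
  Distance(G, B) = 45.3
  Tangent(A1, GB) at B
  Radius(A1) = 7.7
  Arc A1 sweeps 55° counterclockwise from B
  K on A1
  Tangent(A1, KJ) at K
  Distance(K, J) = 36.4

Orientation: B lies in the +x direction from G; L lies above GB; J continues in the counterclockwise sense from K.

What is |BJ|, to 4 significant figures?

42.83

G is at the origin; G and B share the same y with |GB| = 45.3 and B on the +x side, so B = (45.30, 0.000). Tangency of A1 to GB means the radius LB is perpendicular to GB, so L = B + (0, 7.7) = (45.30, 7.700). On A1, B sits at bearing -90° from L; a 55° counterclockwise sweep puts K at bearing -35°, so K = L + 7.7·(cos -35°, sin -35°) = (51.61, 3.283). The tangent condition forces LK to be normal to KJ, so KJ runs along (−sin -35°, cos -35°); with |KJ| = 36.4, J = (72.49, 33.10). Then |BJ| = |J − B| = 42.83.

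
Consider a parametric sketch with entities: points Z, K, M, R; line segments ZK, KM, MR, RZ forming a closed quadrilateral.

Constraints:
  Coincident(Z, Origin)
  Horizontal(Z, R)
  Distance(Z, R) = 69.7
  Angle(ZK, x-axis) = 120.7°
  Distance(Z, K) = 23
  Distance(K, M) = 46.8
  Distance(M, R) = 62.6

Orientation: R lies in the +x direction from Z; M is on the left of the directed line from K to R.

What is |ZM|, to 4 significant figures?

53.28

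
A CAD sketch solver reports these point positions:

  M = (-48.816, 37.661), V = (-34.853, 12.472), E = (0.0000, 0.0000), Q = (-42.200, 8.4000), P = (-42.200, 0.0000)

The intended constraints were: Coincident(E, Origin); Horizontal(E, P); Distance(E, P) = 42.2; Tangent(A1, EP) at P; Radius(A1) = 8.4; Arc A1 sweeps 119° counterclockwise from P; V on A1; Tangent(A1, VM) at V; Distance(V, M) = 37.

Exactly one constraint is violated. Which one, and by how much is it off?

Distance(V, M) = 37 — off by 8.20.

E = (0.00, 0.00) ✓; E.y = 0.00, P.y = 0.00 ✓; |EP| = 42.20 ✓; ∠(QP, PE) = 90.00° ✓; |QP| = 8.400 ✓; bearing(Q→V) − bearing(Q→P) = 119.0° ✓; |QV| = 8.400 ✓; ∠(QV, VM) = 90.00° ✓; |VM| = 28.80 ✗.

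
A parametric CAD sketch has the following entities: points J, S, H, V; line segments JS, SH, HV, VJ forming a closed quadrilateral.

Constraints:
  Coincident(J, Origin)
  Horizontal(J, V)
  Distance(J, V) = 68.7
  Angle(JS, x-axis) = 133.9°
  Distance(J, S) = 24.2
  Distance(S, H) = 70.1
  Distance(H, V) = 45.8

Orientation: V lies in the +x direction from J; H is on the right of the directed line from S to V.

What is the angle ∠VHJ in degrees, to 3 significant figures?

97.0°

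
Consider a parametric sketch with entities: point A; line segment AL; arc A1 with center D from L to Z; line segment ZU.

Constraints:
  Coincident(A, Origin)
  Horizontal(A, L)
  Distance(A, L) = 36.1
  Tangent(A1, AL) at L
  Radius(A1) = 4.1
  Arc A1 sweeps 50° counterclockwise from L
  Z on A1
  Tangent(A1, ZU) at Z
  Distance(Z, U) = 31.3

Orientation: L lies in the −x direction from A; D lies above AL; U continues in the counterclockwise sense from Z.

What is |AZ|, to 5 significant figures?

32.992

The tangent condition forces DL to be normal to AL, so D = L + (0, 4.1) = (-36.100, 4.1000). On A1, L sits at bearing -90° from D; a 50° counterclockwise sweep puts Z at bearing -40°, so Z = D + 4.1·(cos -40°, sin -40°) = (-32.959, 1.4646). Then |AZ| = |Z − A| = 32.992.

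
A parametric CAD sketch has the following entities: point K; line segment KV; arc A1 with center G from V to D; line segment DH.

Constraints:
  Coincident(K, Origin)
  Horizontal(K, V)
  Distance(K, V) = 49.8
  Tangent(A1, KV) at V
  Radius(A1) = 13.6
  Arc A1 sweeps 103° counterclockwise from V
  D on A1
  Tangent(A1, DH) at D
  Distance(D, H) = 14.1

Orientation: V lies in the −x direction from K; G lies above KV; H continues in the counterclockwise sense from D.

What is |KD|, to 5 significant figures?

40.166

K is at the origin; K and V share the same y with |KV| = 49.8 and V on the −x side, so V = (-49.800, 0.0000). Tangency of A1 to KV means the radius GV is perpendicular to KV, so G = V + (0, 13.6) = (-49.800, 13.600). On A1, V sits at bearing -90° from G; a 103° counterclockwise sweep puts D at bearing 13°, so D = G + 13.6·(cos 13°, sin 13°) = (-36.549, 16.659). Then |KD| = |D − K| = 40.166.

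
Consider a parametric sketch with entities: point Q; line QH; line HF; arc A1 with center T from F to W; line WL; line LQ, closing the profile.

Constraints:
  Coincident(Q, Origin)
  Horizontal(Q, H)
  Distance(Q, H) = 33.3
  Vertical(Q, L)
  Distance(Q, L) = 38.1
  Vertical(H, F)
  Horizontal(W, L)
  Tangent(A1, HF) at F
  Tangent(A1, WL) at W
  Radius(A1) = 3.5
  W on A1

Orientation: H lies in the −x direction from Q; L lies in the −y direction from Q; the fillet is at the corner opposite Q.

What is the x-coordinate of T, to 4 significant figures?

-29.80

Q and L share the same x with |QL| = 38.1 and L on the −y side, so L = (0.000, -38.10). The virtual corner opposite Q is at (-33.30, -38.10). The tangent condition forces TF to be normal to HF and tangency of A1 to WL means the radius TW is perpendicular to WL, with radius 3.5, so the center T sits 3.5 in from both sides at T = (-29.80, -34.60). So T.x = -29.80.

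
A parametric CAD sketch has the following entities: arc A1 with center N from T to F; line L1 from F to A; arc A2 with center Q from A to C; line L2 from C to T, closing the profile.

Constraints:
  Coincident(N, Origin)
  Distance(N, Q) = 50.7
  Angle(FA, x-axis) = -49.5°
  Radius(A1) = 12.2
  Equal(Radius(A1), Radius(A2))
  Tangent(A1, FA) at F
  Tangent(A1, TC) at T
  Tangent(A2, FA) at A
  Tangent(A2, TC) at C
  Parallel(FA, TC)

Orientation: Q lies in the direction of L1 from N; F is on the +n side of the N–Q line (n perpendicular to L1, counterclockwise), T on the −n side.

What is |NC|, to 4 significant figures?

52.15

Tangency of A1 to both parallel lines with radius 12.2 puts F and T at N ± 12.2·n: F = (9.277, 7.923), T = (-9.277, -7.923). Equal radii place A and C the same way about Q: A = Q + 12.2·n = (42.20, -30.63), C = Q − 12.2·n = (23.65, -46.48). Then |NC| = |C − N| = 52.15.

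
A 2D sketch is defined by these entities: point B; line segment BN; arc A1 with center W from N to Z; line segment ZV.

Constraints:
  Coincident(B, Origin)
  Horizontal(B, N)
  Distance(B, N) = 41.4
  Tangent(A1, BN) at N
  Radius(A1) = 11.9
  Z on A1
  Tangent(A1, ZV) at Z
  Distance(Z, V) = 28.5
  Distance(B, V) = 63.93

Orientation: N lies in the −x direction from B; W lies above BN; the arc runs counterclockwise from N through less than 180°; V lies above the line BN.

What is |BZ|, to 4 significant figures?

36.84

Checks: |WZ| = 11.90 ✓; ∠(WZ, ZV) = 90.00° ✓; |ZV| = 28.50 ✓; |BV| = 63.93 ✓.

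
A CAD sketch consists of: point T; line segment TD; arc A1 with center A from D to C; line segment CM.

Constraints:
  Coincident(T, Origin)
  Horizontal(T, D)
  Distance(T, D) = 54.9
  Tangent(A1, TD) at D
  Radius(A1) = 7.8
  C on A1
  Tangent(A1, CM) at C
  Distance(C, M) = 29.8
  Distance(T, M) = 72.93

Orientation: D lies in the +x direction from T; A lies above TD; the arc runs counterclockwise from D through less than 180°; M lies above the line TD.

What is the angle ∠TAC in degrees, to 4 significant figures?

172.4°

T is at the origin; TD is horizontal with |TD| = 54.9 and D on the +x side, so D = (54.90, 0.000). Since A1 is tangent to TD there, AD ⟂ TD, so A = D + (0, 7.8) = (54.90, 7.800). Since AC ⟂ CM (tangency), |AM| = √(7.8² + 29.8²) = 30.80 regardless of where C sits on A1. So M lies on both circle(T, 72.93) and circle(A, 30.80); the above-TD intersection is M = (62.45, 37.66). C is the foot of the tangent from M: C = (62.70, 7.865).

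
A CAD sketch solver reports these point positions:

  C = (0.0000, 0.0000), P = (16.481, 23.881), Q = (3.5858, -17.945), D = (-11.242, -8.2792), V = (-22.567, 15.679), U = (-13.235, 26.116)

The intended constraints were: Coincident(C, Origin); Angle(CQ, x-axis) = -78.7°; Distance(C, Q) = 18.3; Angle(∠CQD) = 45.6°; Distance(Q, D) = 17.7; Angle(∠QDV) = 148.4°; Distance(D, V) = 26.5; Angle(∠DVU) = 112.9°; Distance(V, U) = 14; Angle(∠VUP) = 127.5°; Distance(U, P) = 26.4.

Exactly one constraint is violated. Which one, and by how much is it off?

Distance(U, P) = 26.4 — off by 3.40.

C = (0.00, 0.00) ✓; CQ at -78.70° ✓; |CQ| = 18.30 ✓; ∠CQD = 45.60° ✓; |QD| = 17.70 ✓; ∠QDV = 148.4° ✓; |DV| = 26.50 ✓; ∠DVU = 112.9° ✓; |VU| = 14.00 ✓; ∠VUP = 127.5° ✓; |UP| = 29.80 ✗.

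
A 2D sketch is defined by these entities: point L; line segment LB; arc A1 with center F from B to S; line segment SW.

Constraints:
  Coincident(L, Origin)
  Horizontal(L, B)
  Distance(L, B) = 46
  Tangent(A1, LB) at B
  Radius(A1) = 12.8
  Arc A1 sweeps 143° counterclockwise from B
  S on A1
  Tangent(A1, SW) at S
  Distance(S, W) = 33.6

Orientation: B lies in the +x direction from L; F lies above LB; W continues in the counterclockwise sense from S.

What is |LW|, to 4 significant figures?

50.91

L is at the origin; LB is horizontal with |LB| = 46.0 and B on the +x side, so B = (46.00, 0.000). Tangency of A1 to LB means the radius FB is perpendicular to LB, so F = B + (0, 12.8) = (46.00, 12.80). On A1, B sits at bearing -90° from F; a 143° counterclockwise sweep puts S at bearing 53°, so S = F + 12.8·(cos 53°, sin 53°) = (53.70, 23.02). The tangent condition forces FS to be normal to SW, so SW runs along (−sin 53°, cos 53°); with |SW| = 33.6, W = (26.87, 43.24). Then |LW| = |W − L| = 50.91.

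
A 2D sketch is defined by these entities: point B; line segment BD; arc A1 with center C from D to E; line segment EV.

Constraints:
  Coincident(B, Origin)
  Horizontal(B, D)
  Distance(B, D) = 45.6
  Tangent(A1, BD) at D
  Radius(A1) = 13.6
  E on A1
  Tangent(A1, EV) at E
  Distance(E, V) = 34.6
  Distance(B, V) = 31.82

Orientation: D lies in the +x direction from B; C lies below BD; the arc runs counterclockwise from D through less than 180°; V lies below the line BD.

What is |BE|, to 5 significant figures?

35.951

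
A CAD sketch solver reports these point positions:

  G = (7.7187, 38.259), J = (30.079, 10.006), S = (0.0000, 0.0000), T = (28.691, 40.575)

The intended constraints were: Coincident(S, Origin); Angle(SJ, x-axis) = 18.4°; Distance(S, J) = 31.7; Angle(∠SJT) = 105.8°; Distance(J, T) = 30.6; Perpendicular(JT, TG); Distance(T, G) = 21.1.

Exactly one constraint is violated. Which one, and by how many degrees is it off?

Perpendicular(JT, TG) — off by 3.70°.

S = (0.00, 0.00) ✓; SJ at 18.40° ✓; |SJ| = 31.70 ✓; ∠SJT = 105.8° ✓; |JT| = 30.60 ✓; ∠(JT, TG) = 93.70° ✗; |TG| = 21.10 ✓.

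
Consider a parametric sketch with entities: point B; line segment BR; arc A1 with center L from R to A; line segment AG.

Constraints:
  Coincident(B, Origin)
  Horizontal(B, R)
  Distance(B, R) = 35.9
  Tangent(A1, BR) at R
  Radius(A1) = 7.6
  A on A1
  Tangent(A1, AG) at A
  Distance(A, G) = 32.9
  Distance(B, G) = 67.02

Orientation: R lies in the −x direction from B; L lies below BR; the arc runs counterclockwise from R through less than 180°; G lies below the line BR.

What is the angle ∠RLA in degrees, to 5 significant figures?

60.958°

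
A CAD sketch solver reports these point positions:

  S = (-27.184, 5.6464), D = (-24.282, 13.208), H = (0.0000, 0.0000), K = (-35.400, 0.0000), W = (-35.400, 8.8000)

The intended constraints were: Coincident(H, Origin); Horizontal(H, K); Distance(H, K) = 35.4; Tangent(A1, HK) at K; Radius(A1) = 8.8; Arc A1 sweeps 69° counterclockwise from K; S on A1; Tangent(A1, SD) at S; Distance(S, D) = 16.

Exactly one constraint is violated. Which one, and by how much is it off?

Distance(S, D) = 16 — off by 7.90.

H = (0.00, 0.00) ✓; H.y = 0.00, K.y = 0.00 ✓; |HK| = 35.40 ✓; ∠(WK, KH) = 90.00° ✓; |WK| = 8.800 ✓; bearing(W→S) − bearing(W→K) = 69.00° ✓; |WS| = 8.800 ✓; ∠(WS, SD) = 90.00° ✓; |SD| = 8.099 ✗.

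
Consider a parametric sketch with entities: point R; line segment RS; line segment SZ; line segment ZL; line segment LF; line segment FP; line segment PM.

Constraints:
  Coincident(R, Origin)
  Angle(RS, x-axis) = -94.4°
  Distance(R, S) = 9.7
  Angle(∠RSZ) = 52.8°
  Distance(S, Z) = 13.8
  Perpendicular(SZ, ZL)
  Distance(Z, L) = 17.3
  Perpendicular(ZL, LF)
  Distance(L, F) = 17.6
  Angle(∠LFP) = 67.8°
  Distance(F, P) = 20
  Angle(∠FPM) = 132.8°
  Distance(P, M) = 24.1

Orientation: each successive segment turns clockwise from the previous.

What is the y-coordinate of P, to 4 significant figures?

-8.088

R is at the origin; RS runs at -94.4° with length 9.7, so S = (-0.7442, -9.671). ∠RSZ = 52.8° gives SZ at 138.4° from the x-axis; with |SZ| = 13.8, Z = (-11.06, -0.5092). SZ is perpendicular to ZL, so ZL runs at 48.40°; with |ZL| = 17.3, L = (0.4221, 12.43). ZL is perpendicular to LF, so LF runs at -41.60°; with |LF| = 17.6, F = (13.58, 0.7426). ∠LFP = 67.8° gives FP at -153.8° from the x-axis; with |FP| = 20.0, P = (-4.362, -8.088). So P.y = -8.088.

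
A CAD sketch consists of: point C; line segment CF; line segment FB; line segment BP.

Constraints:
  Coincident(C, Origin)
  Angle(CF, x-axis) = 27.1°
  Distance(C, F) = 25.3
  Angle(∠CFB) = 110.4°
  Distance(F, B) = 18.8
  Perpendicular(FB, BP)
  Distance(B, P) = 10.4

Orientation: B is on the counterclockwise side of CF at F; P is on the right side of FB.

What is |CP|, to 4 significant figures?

43.89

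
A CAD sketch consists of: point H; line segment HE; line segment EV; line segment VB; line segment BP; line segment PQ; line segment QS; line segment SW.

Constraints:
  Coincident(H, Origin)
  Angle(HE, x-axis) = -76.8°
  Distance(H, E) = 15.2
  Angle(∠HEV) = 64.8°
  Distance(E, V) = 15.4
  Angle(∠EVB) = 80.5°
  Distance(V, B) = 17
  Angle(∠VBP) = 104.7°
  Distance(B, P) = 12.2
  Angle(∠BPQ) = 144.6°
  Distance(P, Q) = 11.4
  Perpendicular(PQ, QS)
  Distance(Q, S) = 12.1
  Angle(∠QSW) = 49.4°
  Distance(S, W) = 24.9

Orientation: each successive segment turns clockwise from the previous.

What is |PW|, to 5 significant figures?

8.5547

PQ ⟂ QS, so QS runs at -132.20°; with |QS| = 12.1, S = (7.0695, -13.845). ∠QSW = 49.4° gives SW at 97.200° from the x-axis; with |SW| = 24.9, W = (3.9487, 10.858). Then |PW| = |W − P| = 8.5547.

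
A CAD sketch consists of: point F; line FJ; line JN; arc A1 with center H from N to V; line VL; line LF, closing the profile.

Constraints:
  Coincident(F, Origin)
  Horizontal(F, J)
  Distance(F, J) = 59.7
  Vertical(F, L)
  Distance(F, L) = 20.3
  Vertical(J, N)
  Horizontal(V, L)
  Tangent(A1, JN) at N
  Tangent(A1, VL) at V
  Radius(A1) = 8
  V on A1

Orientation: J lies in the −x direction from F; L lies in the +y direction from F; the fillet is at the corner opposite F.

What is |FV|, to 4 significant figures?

55.54

F is at the origin; F and J share the same y with |FJ| = 59.7 and J on the −x side, so J = (-59.70, 0.000). F and L share the same x with |FL| = 20.3 and L on the +y side, so L = (0.000, 20.30). The virtual corner opposite F is at (-59.70, 20.30). The tangent condition forces HN to be normal to JN and since A1 is tangent to VL there, HV ⟂ VL, with radius 8.0, so the center H sits 8.0 in from both sides at H = (-51.70, 12.30). That places the tangent points at N = (-59.70, 12.30) on JN and V = (-51.70, 20.30) on VL. Then |FV| = |V − F| = 55.54.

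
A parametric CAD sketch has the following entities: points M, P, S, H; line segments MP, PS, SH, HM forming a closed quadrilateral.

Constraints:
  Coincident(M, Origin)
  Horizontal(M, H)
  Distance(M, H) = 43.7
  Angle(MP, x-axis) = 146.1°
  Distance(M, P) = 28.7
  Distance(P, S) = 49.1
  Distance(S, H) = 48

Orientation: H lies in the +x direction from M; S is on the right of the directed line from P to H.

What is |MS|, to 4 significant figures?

25.37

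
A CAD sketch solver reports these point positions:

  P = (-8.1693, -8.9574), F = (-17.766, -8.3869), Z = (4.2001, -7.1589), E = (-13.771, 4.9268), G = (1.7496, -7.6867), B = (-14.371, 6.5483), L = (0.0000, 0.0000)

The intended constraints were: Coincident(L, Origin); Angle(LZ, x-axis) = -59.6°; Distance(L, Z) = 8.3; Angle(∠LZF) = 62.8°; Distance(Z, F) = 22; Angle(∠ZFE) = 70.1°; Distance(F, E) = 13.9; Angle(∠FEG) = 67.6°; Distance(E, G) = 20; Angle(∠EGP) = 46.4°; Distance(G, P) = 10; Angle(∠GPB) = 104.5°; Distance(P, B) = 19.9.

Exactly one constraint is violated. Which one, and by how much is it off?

Distance(P, B) = 19.9 — off by 3.20.

L = (0.00, 0.00) ✓; LZ at -59.60° ✓; |LZ| = 8.300 ✓; ∠LZF = 62.80° ✓; |ZF| = 22.00 ✓; ∠ZFE = 70.10° ✓; |FE| = 13.90 ✓; ∠FEG = 67.60° ✓; |EG| = 20.00 ✓; ∠EGP = 46.40° ✓; |GP| = 10.00 ✓; ∠GPB = 104.5° ✓; |PB| = 16.70 ✗.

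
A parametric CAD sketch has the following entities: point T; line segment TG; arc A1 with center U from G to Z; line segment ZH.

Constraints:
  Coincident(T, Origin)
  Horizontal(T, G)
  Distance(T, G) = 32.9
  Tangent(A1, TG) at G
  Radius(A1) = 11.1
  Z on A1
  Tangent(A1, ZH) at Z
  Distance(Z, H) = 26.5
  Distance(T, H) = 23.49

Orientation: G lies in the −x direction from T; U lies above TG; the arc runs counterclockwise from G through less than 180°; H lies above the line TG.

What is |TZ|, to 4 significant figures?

25.12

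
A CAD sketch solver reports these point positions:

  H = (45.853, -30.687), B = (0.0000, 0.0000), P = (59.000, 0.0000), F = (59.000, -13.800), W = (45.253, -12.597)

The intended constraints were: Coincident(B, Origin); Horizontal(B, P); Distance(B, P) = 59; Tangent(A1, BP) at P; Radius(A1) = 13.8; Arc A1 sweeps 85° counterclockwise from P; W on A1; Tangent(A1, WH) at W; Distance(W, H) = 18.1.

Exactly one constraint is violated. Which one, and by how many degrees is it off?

Tangent(A1, WH) at W — off by 6.90°.

B = (0.00, 0.00) ✓; B.y = 0.00, P.y = 0.00 ✓; |BP| = 59.00 ✓; ∠(FP, PB) = 90.00° ✓; |FP| = 13.80 ✓; bearing(F→W) − bearing(F→P) = 85.00° ✓; |FW| = 13.80 ✓; ∠(FW, WH) = 83.10° ✗; |WH| = 18.10 ✓.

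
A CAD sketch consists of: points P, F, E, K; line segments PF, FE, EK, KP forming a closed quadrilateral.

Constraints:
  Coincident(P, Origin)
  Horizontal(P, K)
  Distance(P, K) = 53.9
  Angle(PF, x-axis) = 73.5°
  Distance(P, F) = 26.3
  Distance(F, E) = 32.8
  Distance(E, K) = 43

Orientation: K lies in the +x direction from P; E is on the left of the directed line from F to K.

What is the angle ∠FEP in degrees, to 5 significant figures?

21.033°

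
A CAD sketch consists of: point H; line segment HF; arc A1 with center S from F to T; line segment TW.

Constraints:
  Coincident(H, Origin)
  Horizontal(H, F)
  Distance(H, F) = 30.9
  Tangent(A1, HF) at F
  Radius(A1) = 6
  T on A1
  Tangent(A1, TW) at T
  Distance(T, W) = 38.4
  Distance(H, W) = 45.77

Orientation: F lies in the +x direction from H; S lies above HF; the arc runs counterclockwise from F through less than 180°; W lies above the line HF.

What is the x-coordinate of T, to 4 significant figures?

36.13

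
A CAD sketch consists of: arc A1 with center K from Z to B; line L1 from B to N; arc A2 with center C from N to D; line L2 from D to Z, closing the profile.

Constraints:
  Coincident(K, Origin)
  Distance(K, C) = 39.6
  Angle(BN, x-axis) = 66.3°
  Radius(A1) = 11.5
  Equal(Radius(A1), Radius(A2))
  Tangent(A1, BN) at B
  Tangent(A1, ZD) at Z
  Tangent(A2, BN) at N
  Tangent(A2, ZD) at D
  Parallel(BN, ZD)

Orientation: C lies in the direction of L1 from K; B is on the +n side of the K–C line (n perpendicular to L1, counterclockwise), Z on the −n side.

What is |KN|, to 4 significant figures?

41.24

The slot axis is L1's direction at 66.3°, so u = (cos 66.3°, sin 66.3°) = (0.4019, 0.9157) and n = (−sin 66.3°, cos 66.3°) = (-0.9157, 0.4019). K is at the origin and C lies 39.6 along u from K, so C = 39.6·u = (15.92, 36.26). Tangency of A1 to both parallel lines with radius 11.5 puts B and Z at K ± 11.5·n: B = (-10.53, 4.622), Z = (10.53, -4.622). Equal radii place N and D the same way about C: N = C + 11.5·n = (5.387, 40.88), D = C − 11.5·n = (26.45, 31.64). Then |KN| = |N − K| = 41.24.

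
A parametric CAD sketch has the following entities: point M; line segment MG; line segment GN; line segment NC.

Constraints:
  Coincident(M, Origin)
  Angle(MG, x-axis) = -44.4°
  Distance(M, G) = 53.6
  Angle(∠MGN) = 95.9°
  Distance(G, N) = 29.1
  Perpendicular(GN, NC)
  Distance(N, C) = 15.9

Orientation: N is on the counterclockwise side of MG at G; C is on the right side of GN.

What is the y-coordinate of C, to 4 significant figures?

-31.15

∠MGN = 95.9°, so GN runs at -44.4° + (180° − 95.9°) = 39.70° from the x-axis; with |GN| = 29.1, N = G + 29.1·(cos 39.70°, sin 39.70°) = (60.69, -18.91). The perpendicularity gives NC at right angles to GN; with |NC| = 15.9 on the right of GN, C = N + 15.9·(0.6388, -0.7694) = (70.84, -31.15). So C.y = -31.15.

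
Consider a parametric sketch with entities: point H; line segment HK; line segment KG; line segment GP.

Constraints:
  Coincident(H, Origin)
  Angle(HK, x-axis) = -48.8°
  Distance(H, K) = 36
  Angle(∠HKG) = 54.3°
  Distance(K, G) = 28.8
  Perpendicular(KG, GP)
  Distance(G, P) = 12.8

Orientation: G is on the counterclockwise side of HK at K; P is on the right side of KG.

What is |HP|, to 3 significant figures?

42.8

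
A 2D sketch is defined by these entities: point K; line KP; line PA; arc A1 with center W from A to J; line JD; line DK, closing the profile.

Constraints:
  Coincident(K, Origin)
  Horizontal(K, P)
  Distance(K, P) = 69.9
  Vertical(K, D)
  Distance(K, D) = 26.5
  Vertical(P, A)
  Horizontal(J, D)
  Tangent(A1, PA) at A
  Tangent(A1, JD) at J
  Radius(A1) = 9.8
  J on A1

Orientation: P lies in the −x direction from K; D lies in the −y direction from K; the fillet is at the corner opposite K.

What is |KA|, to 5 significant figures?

71.867

K is at the origin; K and P share the same y with |KP| = 69.9 and P on the −x side, so P = (-69.900, 0.0000). KD is vertical with |KD| = 26.5 and D on the −y side, so D = (0.0000, -26.500). The virtual corner opposite K is at (-69.900, -26.500). The tangent condition forces WA to be normal to PA and tangency of A1 to JD means the radius WJ is perpendicular to JD, with radius 9.8, so the center W sits 9.8 in from both sides at W = (-60.100, -16.700). That places the tangent points at A = (-69.900, -16.700) on PA and J = (-60.100, -26.500) on JD. Then |KA| = |A − K| = 71.867.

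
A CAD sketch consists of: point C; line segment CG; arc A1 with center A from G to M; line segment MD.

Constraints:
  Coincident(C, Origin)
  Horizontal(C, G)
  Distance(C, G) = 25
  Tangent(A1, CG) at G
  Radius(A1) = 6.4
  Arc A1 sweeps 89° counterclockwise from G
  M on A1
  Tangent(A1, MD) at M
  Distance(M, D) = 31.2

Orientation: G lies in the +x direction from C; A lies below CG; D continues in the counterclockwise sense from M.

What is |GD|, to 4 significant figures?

38.12

On A1, G sits at bearing 90° from A; an 89° counterclockwise sweep puts M at bearing 179°, so M = A + 6.4·(cos 179°, sin 179°) = (18.60, -6.288). Since A1 is tangent to MD there, AM ⟂ MD, so MD runs along (−sin 179°, cos 179°); with |MD| = 31.2, D = (18.06, -37.48). Then |GD| = |D − G| = 38.12.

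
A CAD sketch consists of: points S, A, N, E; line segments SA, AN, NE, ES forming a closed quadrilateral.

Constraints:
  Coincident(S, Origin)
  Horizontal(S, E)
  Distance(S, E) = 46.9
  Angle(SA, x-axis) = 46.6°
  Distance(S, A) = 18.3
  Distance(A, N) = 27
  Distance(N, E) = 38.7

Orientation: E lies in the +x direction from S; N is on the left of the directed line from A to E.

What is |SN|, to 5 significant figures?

45.257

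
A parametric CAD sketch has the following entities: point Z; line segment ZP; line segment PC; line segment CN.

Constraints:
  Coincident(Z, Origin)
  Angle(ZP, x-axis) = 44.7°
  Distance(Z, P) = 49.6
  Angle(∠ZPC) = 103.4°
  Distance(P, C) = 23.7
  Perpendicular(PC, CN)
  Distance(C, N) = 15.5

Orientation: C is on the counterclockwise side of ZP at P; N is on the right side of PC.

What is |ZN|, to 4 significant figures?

72.82

∠ZPC = 103.4°, so PC runs at 44.7° + (180° − 103.4°) = 121.3° from the x-axis; with |PC| = 23.7, C = P + 23.7·(cos 121.3°, sin 121.3°) = (22.94, 55.14). PC is perpendicular to CN; with |CN| = 15.5 on the right of PC, N = C + 15.5·(0.8545, 0.5195) = (36.19, 63.19). Then |ZN| = |N − Z| = 72.82.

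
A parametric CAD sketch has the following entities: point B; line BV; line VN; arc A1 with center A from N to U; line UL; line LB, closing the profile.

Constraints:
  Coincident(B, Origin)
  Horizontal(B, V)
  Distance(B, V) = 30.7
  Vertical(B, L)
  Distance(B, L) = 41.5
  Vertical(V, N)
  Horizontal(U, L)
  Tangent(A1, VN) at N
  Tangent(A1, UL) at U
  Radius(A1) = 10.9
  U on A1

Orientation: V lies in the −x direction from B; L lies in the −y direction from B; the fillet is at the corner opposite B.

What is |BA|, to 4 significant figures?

36.45

B is at the origin; BV is horizontal with |BV| = 30.7 and V on the −x side, so V = (-30.70, 0.000). B and L share the same x with |BL| = 41.5 and L on the −y side, so L = (0.000, -41.50). The virtual corner opposite B is at (-30.70, -41.50). Tangency of A1 to VN means the radius AN is perpendicular to VN and A1 meets UL tangentially, so AU is at right angles to UL, with radius 10.9, so the center A sits 10.9 in from both sides at A = (-19.80, -30.60). Then |BA| = |A − B| = 36.45.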